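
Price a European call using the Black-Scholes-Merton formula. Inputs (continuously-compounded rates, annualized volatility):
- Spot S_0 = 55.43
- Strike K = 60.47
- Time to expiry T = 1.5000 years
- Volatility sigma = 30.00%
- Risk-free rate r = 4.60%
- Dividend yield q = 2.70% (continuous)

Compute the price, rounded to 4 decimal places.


d1 = (ln(S/K) + (r - q + 0.5*sigma^2) * T) / (sigma * sqrt(T)) = 0.02442302
d2 = d1 - sigma * sqrt(T) = -0.34300045
exp(-rT) = 0.93332668; exp(-qT) = 0.96030916
C = S_0 * exp(-qT) * N(d1) - K * exp(-rT) * N(d2)
N(d1) = 0.50974241; N(d2) = 0.36579906
C = 55.4300 * 0.96030916 * 0.50974241 - 60.4700 * 0.93332668 * 0.36579906 = 6.4885

Answer: Price = 6.4885


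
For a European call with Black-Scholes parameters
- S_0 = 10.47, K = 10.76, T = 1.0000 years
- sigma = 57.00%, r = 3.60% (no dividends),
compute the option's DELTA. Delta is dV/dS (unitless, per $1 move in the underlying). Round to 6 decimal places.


Answer: Delta = 0.617997

Derivation:
d1 = 0.3002253862; d2 = -0.2697746138
phi(d1) = 0.3813620188; exp(-qT) = 1.0000000000; exp(-rT) = 0.9646402935
N(d1) = 0.6179973788
Delta = exp(-qT) * N(d1) = 1.0000000000 * 0.6179973788 = 0.617997


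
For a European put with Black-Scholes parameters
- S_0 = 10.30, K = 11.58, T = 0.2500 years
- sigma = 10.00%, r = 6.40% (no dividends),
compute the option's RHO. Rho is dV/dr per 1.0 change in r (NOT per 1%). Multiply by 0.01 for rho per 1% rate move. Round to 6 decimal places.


Answer: Rho = -2.791230

Derivation:
d1 = -1.9977115382; d2 = -2.0477115382
phi(d1) = 0.0542385034; exp(-qT) = 1.0000000000; exp(-rT) = 0.9841273201
N(-d2) = 0.9797058637
Rho = -K*T*exp(-rT)*N(-d2) = -11.5800 * 0.2500 * 0.9841273201 * 0.9797058637 = -2.791230


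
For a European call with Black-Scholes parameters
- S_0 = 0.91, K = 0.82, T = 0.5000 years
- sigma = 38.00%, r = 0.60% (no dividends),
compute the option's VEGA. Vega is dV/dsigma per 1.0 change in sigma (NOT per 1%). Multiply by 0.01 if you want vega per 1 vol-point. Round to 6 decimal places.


d1 = 0.5330850456; d2 = 0.2643844687
phi(d1) = 0.3460997101; exp(-qT) = 1.0000000000; exp(-rT) = 0.9970044955
Vega = S * exp(-qT) * phi(d1) * sqrt(T) = 0.9100 * 1.0000000000 * 0.3460997101 * 0.7071067812 = 0.222704

Answer: Vega = 0.222704


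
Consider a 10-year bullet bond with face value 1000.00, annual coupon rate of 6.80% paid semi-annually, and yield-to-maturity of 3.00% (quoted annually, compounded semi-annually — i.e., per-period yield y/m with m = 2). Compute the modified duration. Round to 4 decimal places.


Answer: Modified duration = 7.6852

Derivation:
Coupon per period c = face * coupon_rate / m = 34.000000
Periods per year m = 2; per-period yield y/m = 0.015000
Number of cashflows N = 20
Cashflows (t years, CF_t, discount factor 1/(1+y/m)^(m*t), PV):
  t = 0.5000: CF_t = 34.000000, DF = 0.985222, PV = 33.497537
  t = 1.0000: CF_t = 34.000000, DF = 0.970662, PV = 33.002499
  t = 1.5000: CF_t = 34.000000, DF = 0.956317, PV = 32.514778
  t = 2.0000: CF_t = 34.000000, DF = 0.942184, PV = 32.034264
  t = 2.5000: CF_t = 34.000000, DF = 0.928260, PV = 31.560851
  t = 3.0000: CF_t = 34.000000, DF = 0.914542, PV = 31.094435
  t = 3.5000: CF_t = 34.000000, DF = 0.901027, PV = 30.634911
  t = 4.0000: CF_t = 34.000000, DF = 0.887711, PV = 30.182178
  t = 4.5000: CF_t = 34.000000, DF = 0.874592, PV = 29.736136
  t = 5.0000: CF_t = 34.000000, DF = 0.861667, PV = 29.296686
  t = 5.5000: CF_t = 34.000000, DF = 0.848933, PV = 28.863730
  t = 6.0000: CF_t = 34.000000, DF = 0.836387, PV = 28.437172
  t = 6.5000: CF_t = 34.000000, DF = 0.824027, PV = 28.016919
  t = 7.0000: CF_t = 34.000000, DF = 0.811849, PV = 27.602875
  t = 7.5000: CF_t = 34.000000, DF = 0.799852, PV = 27.194951
  t = 8.0000: CF_t = 34.000000, DF = 0.788031, PV = 26.793055
  t = 8.5000: CF_t = 34.000000, DF = 0.776385, PV = 26.397099
  t = 9.0000: CF_t = 34.000000, DF = 0.764912, PV = 26.006994
  t = 9.5000: CF_t = 34.000000, DF = 0.753607, PV = 25.622654
  t = 10.0000: CF_t = 1034.000000, DF = 0.742470, PV = 767.714412
Price P = sum_t PV_t = 1326.204137
First compute Macaulay numerator sum_t t * PV_t:
  t * PV_t at t = 0.5000: 16.748768
  t * PV_t at t = 1.0000: 33.002499
  t * PV_t at t = 1.5000: 48.772167
  t * PV_t at t = 2.0000: 64.068528
  t * PV_t at t = 2.5000: 78.902128
  t * PV_t at t = 3.0000: 93.283304
  t * PV_t at t = 3.5000: 107.222188
  t * PV_t at t = 4.0000: 120.728713
  t * PV_t at t = 4.5000: 133.812613
  t * PV_t at t = 5.0000: 146.483429
  t * PV_t at t = 5.5000: 158.750515
  t * PV_t at t = 6.0000: 170.623034
  t * PV_t at t = 6.5000: 182.109971
  t * PV_t at t = 7.0000: 193.220128
  t * PV_t at t = 7.5000: 203.962134
  t * PV_t at t = 8.0000: 214.344443
  t * PV_t at t = 8.5000: 224.375340
  t * PV_t at t = 9.0000: 234.062946
  t * PV_t at t = 9.5000: 243.415214
  t * PV_t at t = 10.0000: 7677.144124
Macaulay duration D = 10345.032185 / 1326.204137 = 7.800483
Modified duration = D / (1 + y/m) = 7.800483 / (1 + 0.015000) = 7.685204


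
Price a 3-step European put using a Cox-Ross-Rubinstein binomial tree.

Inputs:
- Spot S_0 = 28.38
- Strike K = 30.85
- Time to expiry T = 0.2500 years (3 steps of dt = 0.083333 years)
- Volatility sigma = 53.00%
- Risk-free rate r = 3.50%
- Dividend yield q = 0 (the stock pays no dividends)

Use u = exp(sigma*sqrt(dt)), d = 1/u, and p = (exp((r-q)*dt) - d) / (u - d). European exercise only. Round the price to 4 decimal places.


dt = T/N = 0.083333
u = exp(sigma*sqrt(dt)) = 1.165322; d = 1/u = 0.858132
p = (exp((r-q)*dt) - d) / (u - d) = 0.471333
Discount per step: exp(-r*dt) = 0.997088
Stock lattice S(k, i) with i counting down-moves:
  k=0: S(0,0) = 28.3800
  k=1: S(1,0) = 33.0719; S(1,1) = 24.3538
  k=2: S(2,0) = 38.5394; S(2,1) = 28.3800; S(2,2) = 20.8987
  k=3: S(3,0) = 44.9108; S(3,1) = 33.0719; S(3,2) = 24.3538; S(3,3) = 17.9339
Terminal payoffs V(N, i) = max(K - S_T, 0):
  V(3,0) = 0.000000; V(3,1) = 0.000000; V(3,2) = 6.496225; V(3,3) = 12.916128
Backward induction: V(k, i) = exp(-r*dt) * [p * V(k+1, i) + (1-p) * V(k+1, i+1)].
  V(2,0) = exp(-r*dt) * [p*0.000000 + (1-p)*0.000000] = 0.000000
  V(2,1) = exp(-r*dt) * [p*0.000000 + (1-p)*6.496225] = 3.424335
  V(2,2) = exp(-r*dt) * [p*6.496225 + (1-p)*12.916128] = 9.861409
  V(1,0) = exp(-r*dt) * [p*0.000000 + (1-p)*3.424335] = 1.805059
  V(1,1) = exp(-r*dt) * [p*3.424335 + (1-p)*9.861409] = 6.807516
  V(0,0) = exp(-r*dt) * [p*1.805059 + (1-p)*6.807516] = 4.436731

Answer: Price = V(0,0) = 4.4367


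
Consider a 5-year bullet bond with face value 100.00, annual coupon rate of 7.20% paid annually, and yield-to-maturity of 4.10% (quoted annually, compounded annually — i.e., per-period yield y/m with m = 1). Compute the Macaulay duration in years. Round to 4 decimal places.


Coupon per period c = face * coupon_rate / m = 7.200000
Periods per year m = 1; per-period yield y/m = 0.041000
Number of cashflows N = 5
Cashflows (t years, CF_t, discount factor 1/(1+y/m)^(m*t), PV):
  t = 1.0000: CF_t = 7.200000, DF = 0.960615, PV = 6.916427
  t = 2.0000: CF_t = 7.200000, DF = 0.922781, PV = 6.644022
  t = 3.0000: CF_t = 7.200000, DF = 0.886437, PV = 6.382345
  t = 4.0000: CF_t = 7.200000, DF = 0.851524, PV = 6.130975
  t = 5.0000: CF_t = 107.200000, DF = 0.817987, PV = 87.688196
Price P = sum_t PV_t = 113.761966
Macaulay numerator sum_t t * PV_t:
  t * PV_t at t = 1.0000: 6.916427
  t * PV_t at t = 2.0000: 13.288043
  t * PV_t at t = 3.0000: 19.147036
  t * PV_t at t = 4.0000: 24.523902
  t * PV_t at t = 5.0000: 438.440982
Macaulay duration D = (sum_t t * PV_t) / P = 502.316390 / 113.761966 = 4.415504

Answer: Macaulay duration = 4.4155 years


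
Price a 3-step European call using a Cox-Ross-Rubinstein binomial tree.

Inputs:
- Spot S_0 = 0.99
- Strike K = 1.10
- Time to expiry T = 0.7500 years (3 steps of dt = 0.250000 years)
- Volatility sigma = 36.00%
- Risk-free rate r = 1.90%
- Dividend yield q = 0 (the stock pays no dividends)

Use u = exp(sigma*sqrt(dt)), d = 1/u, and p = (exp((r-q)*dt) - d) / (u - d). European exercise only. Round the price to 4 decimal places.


dt = T/N = 0.250000
u = exp(sigma*sqrt(dt)) = 1.197217; d = 1/u = 0.835270
p = (exp((r-q)*dt) - d) / (u - d) = 0.468276
Discount per step: exp(-r*dt) = 0.995261
Stock lattice S(k, i) with i counting down-moves:
  k=0: S(0,0) = 0.9900
  k=1: S(1,0) = 1.1852; S(1,1) = 0.8269
  k=2: S(2,0) = 1.4190; S(2,1) = 0.9900; S(2,2) = 0.6907
  k=3: S(3,0) = 1.6988; S(3,1) = 1.1852; S(3,2) = 0.8269; S(3,3) = 0.5769
Terminal payoffs V(N, i) = max(S_T - K, 0):
  V(3,0) = 0.598847; V(3,1) = 0.085245; V(3,2) = 0.000000; V(3,3) = 0.000000
Backward induction: V(k, i) = exp(-r*dt) * [p * V(k+1, i) + (1-p) * V(k+1, i+1)].
  V(2,0) = exp(-r*dt) * [p*0.598847 + (1-p)*0.085245] = 0.324209
  V(2,1) = exp(-r*dt) * [p*0.085245 + (1-p)*0.000000] = 0.039729
  V(2,2) = exp(-r*dt) * [p*0.000000 + (1-p)*0.000000] = 0.000000
  V(1,0) = exp(-r*dt) * [p*0.324209 + (1-p)*0.039729] = 0.172124
  V(1,1) = exp(-r*dt) * [p*0.039729 + (1-p)*0.000000] = 0.018516
  V(0,0) = exp(-r*dt) * [p*0.172124 + (1-p)*0.018516] = 0.090019

Answer: Price = V(0,0) = 0.0900


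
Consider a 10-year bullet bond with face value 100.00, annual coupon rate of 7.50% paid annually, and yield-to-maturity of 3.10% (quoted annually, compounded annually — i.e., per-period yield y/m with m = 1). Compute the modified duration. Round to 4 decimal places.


Coupon per period c = face * coupon_rate / m = 7.500000
Periods per year m = 1; per-period yield y/m = 0.031000
Number of cashflows N = 10
Cashflows (t years, CF_t, discount factor 1/(1+y/m)^(m*t), PV):
  t = 1.0000: CF_t = 7.500000, DF = 0.969932, PV = 7.274491
  t = 2.0000: CF_t = 7.500000, DF = 0.940768, PV = 7.055762
  t = 3.0000: CF_t = 7.500000, DF = 0.912481, PV = 6.843610
  t = 4.0000: CF_t = 7.500000, DF = 0.885045, PV = 6.637837
  t = 5.0000: CF_t = 7.500000, DF = 0.858434, PV = 6.438251
  t = 6.0000: CF_t = 7.500000, DF = 0.832622, PV = 6.244667
  t = 7.0000: CF_t = 7.500000, DF = 0.807587, PV = 6.056903
  t = 8.0000: CF_t = 7.500000, DF = 0.783305, PV = 5.874785
  t = 9.0000: CF_t = 7.500000, DF = 0.759752, PV = 5.698142
  t = 10.0000: CF_t = 107.500000, DF = 0.736908, PV = 79.217624
Price P = sum_t PV_t = 137.342072
First compute Macaulay numerator sum_t t * PV_t:
  t * PV_t at t = 1.0000: 7.274491
  t * PV_t at t = 2.0000: 14.111524
  t * PV_t at t = 3.0000: 20.530831
  t * PV_t at t = 4.0000: 26.551349
  t * PV_t at t = 5.0000: 32.191257
  t * PV_t at t = 6.0000: 37.468001
  t * PV_t at t = 7.0000: 42.398320
  t * PV_t at t = 8.0000: 46.998276
  t * PV_t at t = 9.0000: 51.283279
  t * PV_t at t = 10.0000: 792.176238
Macaulay duration D = 1070.983566 / 137.342072 = 7.797928
Modified duration = D / (1 + y/m) = 7.797928 / (1 + 0.031000) = 7.563461

Answer: Modified duration = 7.5635


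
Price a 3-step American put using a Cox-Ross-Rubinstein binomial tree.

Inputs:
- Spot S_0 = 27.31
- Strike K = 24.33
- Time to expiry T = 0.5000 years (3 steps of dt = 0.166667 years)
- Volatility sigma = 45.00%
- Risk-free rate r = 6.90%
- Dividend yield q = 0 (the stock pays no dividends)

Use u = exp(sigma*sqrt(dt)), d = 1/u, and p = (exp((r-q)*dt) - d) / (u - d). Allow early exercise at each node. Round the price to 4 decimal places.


dt = T/N = 0.166667
u = exp(sigma*sqrt(dt)) = 1.201669; d = 1/u = 0.832176
p = (exp((r-q)*dt) - d) / (u - d) = 0.485504
Discount per step: exp(-r*dt) = 0.988566
Stock lattice S(k, i) with i counting down-moves:
  k=0: S(0,0) = 27.3100
  k=1: S(1,0) = 32.8176; S(1,1) = 22.7267
  k=2: S(2,0) = 39.4359; S(2,1) = 27.3100; S(2,2) = 18.9126
  k=3: S(3,0) = 47.3889; S(3,1) = 32.8176; S(3,2) = 22.7267; S(3,3) = 15.7386
Terminal payoffs V(N, i) = max(K - S_T, 0):
  V(3,0) = 0.000000; V(3,1) = 0.000000; V(3,2) = 1.603283; V(3,3) = 8.591377
Backward induction: V(k, i) = exp(-r*dt) * [p * V(k+1, i) + (1-p) * V(k+1, i+1)]; then take max(V_cont, immediate exercise) for American.
  V(2,0) = exp(-r*dt) * [p*0.000000 + (1-p)*0.000000] = 0.000000; exercise = 0.000000; V(2,0) = max -> 0.000000
  V(2,1) = exp(-r*dt) * [p*0.000000 + (1-p)*1.603283] = 0.815451; exercise = 0.000000; V(2,1) = max -> 0.815451
  V(2,2) = exp(-r*dt) * [p*1.603283 + (1-p)*8.591377] = 5.139187; exercise = 5.417379; V(2,2) = max -> 5.417379
  V(1,0) = exp(-r*dt) * [p*0.000000 + (1-p)*0.815451] = 0.414749; exercise = 0.000000; V(1,0) = max -> 0.414749
  V(1,1) = exp(-r*dt) * [p*0.815451 + (1-p)*5.417379] = 3.146728; exercise = 1.603283; V(1,1) = max -> 3.146728
  V(0,0) = exp(-r*dt) * [p*0.414749 + (1-p)*3.146728] = 1.799527; exercise = 0.000000; V(0,0) = max -> 1.799527

Answer: Price = V(0,0) = 1.7995


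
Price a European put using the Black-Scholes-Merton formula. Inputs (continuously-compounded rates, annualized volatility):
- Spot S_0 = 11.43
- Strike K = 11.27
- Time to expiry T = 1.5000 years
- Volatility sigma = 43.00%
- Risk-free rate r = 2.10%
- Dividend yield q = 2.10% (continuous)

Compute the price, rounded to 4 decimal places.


d1 = (ln(S/K) + (r - q + 0.5*sigma^2) * T) / (sigma * sqrt(T)) = 0.29008823
d2 = d1 - sigma * sqrt(T) = -0.23655207
exp(-rT) = 0.96899096; exp(-qT) = 0.96899096
P = K * exp(-rT) * N(-d2) - S_0 * exp(-qT) * N(-d1)
N(-d1) = 0.38587437; N(-d2) = 0.59349785
P = 11.2700 * 0.96899096 * 0.59349785 - 11.4300 * 0.96899096 * 0.38587437 = 2.2075

Answer: Price = 2.2075


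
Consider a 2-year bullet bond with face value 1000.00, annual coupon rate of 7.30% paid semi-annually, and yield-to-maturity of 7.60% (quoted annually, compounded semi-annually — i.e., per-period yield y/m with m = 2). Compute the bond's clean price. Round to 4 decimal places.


Coupon per period c = face * coupon_rate / m = 36.500000
Periods per year m = 2; per-period yield y/m = 0.038000
Number of cashflows N = 4
Cashflows (t years, CF_t, discount factor 1/(1+y/m)^(m*t), PV):
  t = 0.5000: CF_t = 36.500000, DF = 0.963391, PV = 35.163776
  t = 1.0000: CF_t = 36.500000, DF = 0.928122, PV = 33.876471
  t = 1.5000: CF_t = 36.500000, DF = 0.894145, PV = 32.636292
  t = 2.0000: CF_t = 1036.500000, DF = 0.861411, PV = 892.852856
Price P = sum_t PV_t = 994.529395

Answer: Price = 994.5294


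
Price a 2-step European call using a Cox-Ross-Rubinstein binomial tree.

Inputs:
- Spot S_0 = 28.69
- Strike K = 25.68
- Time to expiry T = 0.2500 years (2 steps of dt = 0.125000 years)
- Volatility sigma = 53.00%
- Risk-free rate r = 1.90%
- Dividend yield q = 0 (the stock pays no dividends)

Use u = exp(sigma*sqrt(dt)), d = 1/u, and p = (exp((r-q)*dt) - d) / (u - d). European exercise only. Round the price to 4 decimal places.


dt = T/N = 0.125000
u = exp(sigma*sqrt(dt)) = 1.206089; d = 1/u = 0.829126
p = (exp((r-q)*dt) - d) / (u - d) = 0.459599
Discount per step: exp(-r*dt) = 0.997628
Stock lattice S(k, i) with i counting down-moves:
  k=0: S(0,0) = 28.6900
  k=1: S(1,0) = 34.6027; S(1,1) = 23.7876
  k=2: S(2,0) = 41.7340; S(2,1) = 28.6900; S(2,2) = 19.7229
Terminal payoffs V(N, i) = max(S_T - K, 0):
  V(2,0) = 16.053962; V(2,1) = 3.010000; V(2,2) = 0.000000
Backward induction: V(k, i) = exp(-r*dt) * [p * V(k+1, i) + (1-p) * V(k+1, i+1)].
  V(1,0) = exp(-r*dt) * [p*16.053962 + (1-p)*3.010000] = 8.983625
  V(1,1) = exp(-r*dt) * [p*3.010000 + (1-p)*0.000000] = 1.380110
  V(0,0) = exp(-r*dt) * [p*8.983625 + (1-p)*1.380110] = 4.863111

Answer: Price = V(0,0) = 4.8631


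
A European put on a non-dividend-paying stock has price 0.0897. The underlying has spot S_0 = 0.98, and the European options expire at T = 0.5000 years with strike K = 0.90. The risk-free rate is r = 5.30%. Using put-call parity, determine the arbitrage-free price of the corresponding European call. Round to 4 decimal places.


Put-call parity: C - P = S_0 * exp(-qT) - K * exp(-rT).
S_0 * exp(-qT) = 0.9800 * 1.00000000 = 0.98000000
K * exp(-rT) = 0.9000 * 0.97384804 = 0.87646324
C = P + S*exp(-qT) - K*exp(-rT)
C = 0.0897 + 0.98000000 - 0.87646324 = 0.1932

Answer: Call price = 0.1932


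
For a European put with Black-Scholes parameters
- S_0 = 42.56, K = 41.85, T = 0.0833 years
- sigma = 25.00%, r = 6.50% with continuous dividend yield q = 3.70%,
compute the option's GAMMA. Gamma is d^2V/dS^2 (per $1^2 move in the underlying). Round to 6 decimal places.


d1 = 0.3015559501; d2 = 0.2294016016
phi(d1) = 0.3812093694; exp(-qT) = 0.9969226448; exp(-rT) = 0.9946001320
Gamma = exp(-qT) * phi(d1) / (S * sigma * sqrt(T)) = 0.9969226448 * 0.3812093694 / (42.5600 * 0.2500 * 0.2886173938) = 0.123754

Answer: Gamma = 0.123754


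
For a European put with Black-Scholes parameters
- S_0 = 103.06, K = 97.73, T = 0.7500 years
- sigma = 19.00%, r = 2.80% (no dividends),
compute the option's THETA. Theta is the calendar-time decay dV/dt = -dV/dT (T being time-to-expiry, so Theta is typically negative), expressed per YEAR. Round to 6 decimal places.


Answer: Theta = -2.958714

Derivation:
d1 = 0.5326224488; d2 = 0.3680776221
phi(d1) = 0.3461850329; exp(-qT) = 1.0000000000; exp(-rT) = 0.9792189646
Theta = -S*exp(-qT)*phi(d1)*sigma/(2*sqrt(T)) + r*K*exp(-rT)*N(-d2) - q*S*exp(-qT)*N(-d1)
N(-d1) = 0.2971474796; N(-d2) = 0.3564076782; sqrt(T) = 0.8660254038
Term 1 = -103.0600 * 1.0000000000 * 0.3461850329 * 0.1900 / (2 * 0.8660254038) = -3.9137348474
Term 2 = 0.0280 * 97.7300 * 0.9792189646 * 0.3564076782 = 0.9550207278
Term 3 = 0 (no dividend yield, q = 0)
Theta = -3.9137348474 + (0.9550207278) + (0.0000000000) = -2.958714


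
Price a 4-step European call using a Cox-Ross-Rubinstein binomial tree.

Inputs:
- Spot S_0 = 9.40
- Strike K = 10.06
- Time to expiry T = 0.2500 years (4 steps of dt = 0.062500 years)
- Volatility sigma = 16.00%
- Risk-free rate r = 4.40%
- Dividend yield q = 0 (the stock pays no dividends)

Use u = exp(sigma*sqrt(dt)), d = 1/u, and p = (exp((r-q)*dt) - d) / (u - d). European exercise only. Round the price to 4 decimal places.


Answer: Price = V(0,0) = 0.1060

Derivation:
dt = T/N = 0.062500
u = exp(sigma*sqrt(dt)) = 1.040811; d = 1/u = 0.960789
p = (exp((r-q)*dt) - d) / (u - d) = 0.524414
Discount per step: exp(-r*dt) = 0.997254
Stock lattice S(k, i) with i counting down-moves:
  k=0: S(0,0) = 9.4000
  k=1: S(1,0) = 9.7836; S(1,1) = 9.0314
  k=2: S(2,0) = 10.1829; S(2,1) = 9.4000; S(2,2) = 8.6773
  k=3: S(3,0) = 10.5985; S(3,1) = 9.7836; S(3,2) = 9.0314; S(3,3) = 8.3371
  k=4: S(4,0) = 11.0310; S(4,1) = 10.1829; S(4,2) = 9.4000; S(4,3) = 8.6773; S(4,4) = 8.0102
Terminal payoffs V(N, i) = max(S_T - K, 0):
  V(4,0) = 0.971002; V(4,1) = 0.122898; V(4,2) = 0.000000; V(4,3) = 0.000000; V(4,4) = 0.000000
Backward induction: V(k, i) = exp(-r*dt) * [p * V(k+1, i) + (1-p) * V(k+1, i+1)].
  V(3,0) = exp(-r*dt) * [p*0.971002 + (1-p)*0.122898] = 0.566097
  V(3,1) = exp(-r*dt) * [p*0.122898 + (1-p)*0.000000] = 0.064273
  V(3,2) = exp(-r*dt) * [p*0.000000 + (1-p)*0.000000] = 0.000000
  V(3,3) = exp(-r*dt) * [p*0.000000 + (1-p)*0.000000] = 0.000000
  V(2,0) = exp(-r*dt) * [p*0.566097 + (1-p)*0.064273] = 0.326538
  V(2,1) = exp(-r*dt) * [p*0.064273 + (1-p)*0.000000] = 0.033613
  V(2,2) = exp(-r*dt) * [p*0.000000 + (1-p)*0.000000] = 0.000000
  V(1,0) = exp(-r*dt) * [p*0.326538 + (1-p)*0.033613] = 0.186713
  V(1,1) = exp(-r*dt) * [p*0.033613 + (1-p)*0.000000] = 0.017579
  V(0,0) = exp(-r*dt) * [p*0.186713 + (1-p)*0.017579] = 0.105983


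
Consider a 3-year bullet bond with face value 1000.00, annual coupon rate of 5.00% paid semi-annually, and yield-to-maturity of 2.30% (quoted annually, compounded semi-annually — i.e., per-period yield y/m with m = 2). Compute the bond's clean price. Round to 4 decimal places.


Answer: Price = 1077.8372

Derivation:
Coupon per period c = face * coupon_rate / m = 25.000000
Periods per year m = 2; per-period yield y/m = 0.011500
Number of cashflows N = 6
Cashflows (t years, CF_t, discount factor 1/(1+y/m)^(m*t), PV):
  t = 0.5000: CF_t = 25.000000, DF = 0.988631, PV = 24.715769
  t = 1.0000: CF_t = 25.000000, DF = 0.977391, PV = 24.434769
  t = 1.5000: CF_t = 25.000000, DF = 0.966279, PV = 24.156964
  t = 2.0000: CF_t = 25.000000, DF = 0.955293, PV = 23.882317
  t = 2.5000: CF_t = 25.000000, DF = 0.944432, PV = 23.610793
  t = 3.0000: CF_t = 1025.000000, DF = 0.933694, PV = 957.036591
Price P = sum_t PV_t = 1077.837202


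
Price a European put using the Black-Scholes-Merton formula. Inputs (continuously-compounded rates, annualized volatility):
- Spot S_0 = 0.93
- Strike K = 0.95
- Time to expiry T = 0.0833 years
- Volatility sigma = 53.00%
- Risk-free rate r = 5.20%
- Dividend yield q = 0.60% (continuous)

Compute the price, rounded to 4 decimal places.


Answer: Price = 0.0657

Derivation:
d1 = (ln(S/K) + (r - q + 0.5*sigma^2) * T) / (sigma * sqrt(T)) = -0.03756435
d2 = d1 - sigma * sqrt(T) = -0.19053156
exp(-rT) = 0.99567777; exp(-qT) = 0.99950032
P = K * exp(-rT) * N(-d2) - S_0 * exp(-qT) * N(-d1)
N(-d1) = 0.51498248; N(-d2) = 0.57555369
P = 0.9500 * 0.99567777 * 0.57555369 - 0.9300 * 0.99950032 * 0.51498248 = 0.0657


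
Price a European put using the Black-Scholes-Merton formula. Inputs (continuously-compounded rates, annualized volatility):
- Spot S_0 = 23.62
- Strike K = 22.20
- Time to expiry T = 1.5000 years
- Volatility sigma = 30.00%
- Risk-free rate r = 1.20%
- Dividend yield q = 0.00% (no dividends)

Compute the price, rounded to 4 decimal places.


Answer: Price = 2.4797

Derivation:
d1 = (ln(S/K) + (r - q + 0.5*sigma^2) * T) / (sigma * sqrt(T)) = 0.40144829
d2 = d1 - sigma * sqrt(T) = 0.03402483
exp(-rT) = 0.98216103; exp(-qT) = 1.00000000
P = K * exp(-rT) * N(-d2) - S_0 * exp(-qT) * N(-d1)
N(-d1) = 0.34404505; N(-d2) = 0.48642867
P = 22.2000 * 0.98216103 * 0.48642867 - 23.6200 * 1.00000000 * 0.34404505 = 2.4797


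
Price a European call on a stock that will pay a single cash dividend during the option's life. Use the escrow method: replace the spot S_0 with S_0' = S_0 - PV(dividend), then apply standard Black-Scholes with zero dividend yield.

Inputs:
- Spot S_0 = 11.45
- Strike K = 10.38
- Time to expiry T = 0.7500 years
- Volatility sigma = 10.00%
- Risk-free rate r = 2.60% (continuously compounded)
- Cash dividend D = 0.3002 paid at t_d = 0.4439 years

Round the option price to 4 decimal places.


PV(D) = D * exp(-r * t_d) = 0.3002 * 0.98852495 = 0.29675519
S_0' = S_0 - PV(D) = 11.4500 - 0.29675519 = 11.15324481
d1 = (ln(S_0'/K) + (r + sigma^2/2)*T) / (sigma*sqrt(T)) = 1.09811550
d2 = d1 - sigma*sqrt(T) = 1.01151296
exp(-rT) = 0.98068890
N(d1) = 0.86392297; N(d2) = 0.84411451
C = S_0' * N(d1) - K * exp(-rT) * N(d2) = 11.15324481 * 0.86392297 - 10.3800 * 0.98068890 * 0.84411451 = 1.0428

Answer: Price = 1.0428


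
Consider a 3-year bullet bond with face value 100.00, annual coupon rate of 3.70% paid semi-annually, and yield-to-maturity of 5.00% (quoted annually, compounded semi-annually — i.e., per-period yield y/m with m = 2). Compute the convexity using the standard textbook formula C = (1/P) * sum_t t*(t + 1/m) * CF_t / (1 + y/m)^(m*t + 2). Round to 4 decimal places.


Answer: Convexity = 9.3928

Derivation:
Coupon per period c = face * coupon_rate / m = 1.850000
Periods per year m = 2; per-period yield y/m = 0.025000
Number of cashflows N = 6
Cashflows (t years, CF_t, discount factor 1/(1+y/m)^(m*t), PV):
  t = 0.5000: CF_t = 1.850000, DF = 0.975610, PV = 1.804878
  t = 1.0000: CF_t = 1.850000, DF = 0.951814, PV = 1.760857
  t = 1.5000: CF_t = 1.850000, DF = 0.928599, PV = 1.717909
  t = 2.0000: CF_t = 1.850000, DF = 0.905951, PV = 1.676009
  t = 2.5000: CF_t = 1.850000, DF = 0.883854, PV = 1.635130
  t = 3.0000: CF_t = 101.850000, DF = 0.862297, PV = 87.824936
Price P = sum_t PV_t = 96.419719
Convexity numerator sum_t t*(t + 1/m) * CF_t / (1+y/m)^(m*t + 2):
  t = 0.5000: term = 0.858954
  t = 1.0000: term = 2.514013
  t = 1.5000: term = 4.905391
  t = 2.0000: term = 7.976246
  t = 2.5000: term = 11.672555
  t = 3.0000: term = 877.726901
Convexity = (1/P) * sum = 905.654061 / 96.419719 = 9.392830


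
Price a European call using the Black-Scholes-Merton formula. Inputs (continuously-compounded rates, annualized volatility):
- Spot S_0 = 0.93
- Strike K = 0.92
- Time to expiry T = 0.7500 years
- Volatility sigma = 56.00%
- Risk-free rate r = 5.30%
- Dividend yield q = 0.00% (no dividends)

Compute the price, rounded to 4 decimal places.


d1 = (ln(S/K) + (r - q + 0.5*sigma^2) * T) / (sigma * sqrt(T)) = 0.34674196
d2 = d1 - sigma * sqrt(T) = -0.13823226
exp(-rT) = 0.96102967; exp(-qT) = 1.00000000
C = S_0 * exp(-qT) * N(d1) - K * exp(-rT) * N(d2)
N(d1) = 0.63560741; N(d2) = 0.44502843
C = 0.9300 * 1.00000000 * 0.63560741 - 0.9200 * 0.96102967 * 0.44502843 = 0.1976

Answer: Price = 0.1976


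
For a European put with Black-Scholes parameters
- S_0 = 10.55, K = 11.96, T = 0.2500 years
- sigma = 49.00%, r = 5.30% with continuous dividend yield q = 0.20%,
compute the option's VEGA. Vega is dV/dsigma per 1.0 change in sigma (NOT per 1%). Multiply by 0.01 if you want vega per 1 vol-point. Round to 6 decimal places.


d1 = -0.3374668922; d2 = -0.5824668922
phi(d1) = 0.3768603876; exp(-qT) = 0.9995001250; exp(-rT) = 0.9868373948
Vega = S * exp(-qT) * phi(d1) * sqrt(T) = 10.5500 * 0.9995001250 * 0.3768603876 * 0.5000000000 = 1.986945

Answer: Vega = 1.986945


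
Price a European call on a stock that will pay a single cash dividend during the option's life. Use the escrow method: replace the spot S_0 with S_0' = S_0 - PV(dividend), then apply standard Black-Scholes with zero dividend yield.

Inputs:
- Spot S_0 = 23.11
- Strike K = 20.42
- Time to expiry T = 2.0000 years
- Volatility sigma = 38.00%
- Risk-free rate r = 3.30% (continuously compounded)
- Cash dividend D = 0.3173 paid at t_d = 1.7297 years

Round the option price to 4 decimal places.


Answer: Price = 6.5196

Derivation:
PV(D) = D * exp(-r * t_d) = 0.3173 * 0.94451841 = 0.29969569
S_0' = S_0 - PV(D) = 23.1100 - 0.29969569 = 22.81030431
d1 = (ln(S_0'/K) + (r + sigma^2/2)*T) / (sigma*sqrt(T)) = 0.59750070
d2 = d1 - sigma*sqrt(T) = 0.06009954
exp(-rT) = 0.93613086
N(d1) = 0.72491343; N(d2) = 0.52396182
C = S_0' * N(d1) - K * exp(-rT) * N(d2) = 22.81030431 * 0.72491343 - 20.4200 * 0.93613086 * 0.52396182 = 6.5196


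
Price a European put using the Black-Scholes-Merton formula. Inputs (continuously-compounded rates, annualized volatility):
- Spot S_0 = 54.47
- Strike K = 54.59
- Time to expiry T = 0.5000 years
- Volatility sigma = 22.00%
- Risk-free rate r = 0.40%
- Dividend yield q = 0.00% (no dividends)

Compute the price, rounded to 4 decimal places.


d1 = (ln(S/K) + (r - q + 0.5*sigma^2) * T) / (sigma * sqrt(T)) = 0.07649208
d2 = d1 - sigma * sqrt(T) = -0.07907141
exp(-rT) = 0.99800200; exp(-qT) = 1.00000000
P = K * exp(-rT) * N(-d2) - S_0 * exp(-qT) * N(-d1)
N(-d1) = 0.46951381; N(-d2) = 0.53151209
P = 54.5900 * 0.99800200 * 0.53151209 - 54.4700 * 1.00000000 * 0.46951381 = 3.3829

Answer: Price = 3.3829


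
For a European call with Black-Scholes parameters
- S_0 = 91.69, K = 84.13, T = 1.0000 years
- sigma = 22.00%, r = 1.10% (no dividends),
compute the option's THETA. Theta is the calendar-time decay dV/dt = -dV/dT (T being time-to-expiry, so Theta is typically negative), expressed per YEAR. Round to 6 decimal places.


d1 = 0.5511368205; d2 = 0.3311368205
phi(d1) = 0.3427292745; exp(-qT) = 1.0000000000; exp(-rT) = 0.9890602788
Theta = -S*exp(-qT)*phi(d1)*sigma/(2*sqrt(T)) - r*K*exp(-rT)*N(d2) + q*S*exp(-qT)*N(d1)
N(d1) = 0.7092300569; N(d2) = 0.6297294298; sqrt(T) = 1.0000000000
Term 1 = -91.6900 * 1.0000000000 * 0.3427292745 * 0.2200 / (2 * 1.0000000000) = -3.4567331897
Term 2 = -0.0110 * 84.1300 * 0.9890602788 * 0.6297294298 = -0.5763951594
Term 3 = 0 (no dividend yield, q = 0)
Theta = -3.4567331897 + (-0.5763951594) + (0.0000000000) = -4.033128

Answer: Theta = -4.033128


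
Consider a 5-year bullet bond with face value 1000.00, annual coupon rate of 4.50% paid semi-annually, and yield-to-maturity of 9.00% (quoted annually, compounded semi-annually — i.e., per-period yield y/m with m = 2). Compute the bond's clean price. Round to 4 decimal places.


Answer: Price = 821.9638

Derivation:
Coupon per period c = face * coupon_rate / m = 22.500000
Periods per year m = 2; per-period yield y/m = 0.045000
Number of cashflows N = 10
Cashflows (t years, CF_t, discount factor 1/(1+y/m)^(m*t), PV):
  t = 0.5000: CF_t = 22.500000, DF = 0.956938, PV = 21.531100
  t = 1.0000: CF_t = 22.500000, DF = 0.915730, PV = 20.603924
  t = 1.5000: CF_t = 22.500000, DF = 0.876297, PV = 19.716674
  t = 2.0000: CF_t = 22.500000, DF = 0.838561, PV = 18.867630
  t = 2.5000: CF_t = 22.500000, DF = 0.802451, PV = 18.055149
  t = 3.0000: CF_t = 22.500000, DF = 0.767896, PV = 17.277654
  t = 3.5000: CF_t = 22.500000, DF = 0.734828, PV = 16.533640
  t = 4.0000: CF_t = 22.500000, DF = 0.703185, PV = 15.821665
  t = 4.5000: CF_t = 22.500000, DF = 0.672904, PV = 15.140350
  t = 5.0000: CF_t = 1022.500000, DF = 0.643928, PV = 658.416055
Price P = sum_t PV_t = 821.963841


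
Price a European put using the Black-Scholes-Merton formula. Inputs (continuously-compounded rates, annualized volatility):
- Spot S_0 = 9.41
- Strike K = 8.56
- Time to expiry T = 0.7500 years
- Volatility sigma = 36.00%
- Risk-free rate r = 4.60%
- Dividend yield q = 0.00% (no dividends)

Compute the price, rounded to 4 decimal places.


d1 = (ln(S/K) + (r - q + 0.5*sigma^2) * T) / (sigma * sqrt(T)) = 0.57020640
d2 = d1 - sigma * sqrt(T) = 0.25843726
exp(-rT) = 0.96608834; exp(-qT) = 1.00000000
P = K * exp(-rT) * N(-d2) - S_0 * exp(-qT) * N(-d1)
N(-d1) = 0.28426886; N(-d2) = 0.39803473
P = 8.5600 * 0.96608834 * 0.39803473 - 9.4100 * 1.00000000 * 0.28426886 = 0.6167

Answer: Price = 0.6167


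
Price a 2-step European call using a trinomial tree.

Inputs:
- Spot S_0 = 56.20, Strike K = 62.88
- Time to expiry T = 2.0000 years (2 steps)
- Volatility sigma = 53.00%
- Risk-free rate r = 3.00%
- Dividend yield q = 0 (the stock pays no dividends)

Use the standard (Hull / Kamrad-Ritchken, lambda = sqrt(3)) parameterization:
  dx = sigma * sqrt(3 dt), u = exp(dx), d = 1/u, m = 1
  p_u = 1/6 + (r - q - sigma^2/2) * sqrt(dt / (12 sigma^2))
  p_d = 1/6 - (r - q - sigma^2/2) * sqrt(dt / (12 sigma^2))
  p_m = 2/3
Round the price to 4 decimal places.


Answer: Price = V(0,0) = 13.5063

Derivation:
dt = T/N = 1.000000; dx = sigma*sqrt(3*dt) = 0.917987
u = exp(dx) = 2.504244; d = 1/u = 0.399322
p_u = 0.106508, p_m = 0.666667, p_d = 0.226825
Discount per step: exp(-r*dt) = 0.970446
Stock lattice S(k, j) with j the centered position index:
  k=0: S(0,+0) = 56.2000
  k=1: S(1,-1) = 22.4419; S(1,+0) = 56.2000; S(1,+1) = 140.7385
  k=2: S(2,-2) = 8.9615; S(2,-1) = 22.4419; S(2,+0) = 56.2000; S(2,+1) = 140.7385; S(2,+2) = 352.4436
Terminal payoffs V(N, j) = max(S_T - K, 0):
  V(2,-2) = 0.000000; V(2,-1) = 0.000000; V(2,+0) = 0.000000; V(2,+1) = 77.858518; V(2,+2) = 289.563601
Backward induction: V(k, j) = exp(-r*dt) * [p_u * V(k+1, j+1) + p_m * V(k+1, j) + p_d * V(k+1, j-1)]
  V(1,-1) = exp(-r*dt) * [p_u*0.000000 + p_m*0.000000 + p_d*0.000000] = 0.000000
  V(1,+0) = exp(-r*dt) * [p_u*77.858518 + p_m*0.000000 + p_d*0.000000] = 8.047462
  V(1,+1) = exp(-r*dt) * [p_u*289.563601 + p_m*77.858518 + p_d*0.000000] = 80.300949
  V(0,+0) = exp(-r*dt) * [p_u*80.300949 + p_m*8.047462 + p_d*0.000000] = 13.506328


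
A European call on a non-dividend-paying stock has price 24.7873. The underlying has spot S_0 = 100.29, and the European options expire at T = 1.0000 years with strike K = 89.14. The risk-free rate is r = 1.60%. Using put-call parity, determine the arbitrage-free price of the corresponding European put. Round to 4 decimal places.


Answer: Put price = 12.2224

Derivation:
Put-call parity: C - P = S_0 * exp(-qT) - K * exp(-rT).
S_0 * exp(-qT) = 100.2900 * 1.00000000 = 100.29000000
K * exp(-rT) = 89.1400 * 0.98412732 = 87.72510931
P = C - S*exp(-qT) + K*exp(-rT)
P = 24.7873 - 100.29000000 + 87.72510931 = 12.2224


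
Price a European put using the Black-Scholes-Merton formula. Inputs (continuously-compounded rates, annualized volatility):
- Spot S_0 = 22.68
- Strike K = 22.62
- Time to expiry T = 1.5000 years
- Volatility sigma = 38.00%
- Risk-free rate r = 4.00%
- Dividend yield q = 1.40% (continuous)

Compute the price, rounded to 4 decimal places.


d1 = (ln(S/K) + (r - q + 0.5*sigma^2) * T) / (sigma * sqrt(T)) = 0.32219172
d2 = d1 - sigma * sqrt(T) = -0.14321133
exp(-rT) = 0.94176453; exp(-qT) = 0.97921896
P = K * exp(-rT) * N(-d2) - S_0 * exp(-qT) * N(-d1)
N(-d1) = 0.37365373; N(-d2) = 0.55693836
P = 22.6200 * 0.94176453 * 0.55693836 - 22.6800 * 0.97921896 * 0.37365373 = 3.5659

Answer: Price = 3.5659


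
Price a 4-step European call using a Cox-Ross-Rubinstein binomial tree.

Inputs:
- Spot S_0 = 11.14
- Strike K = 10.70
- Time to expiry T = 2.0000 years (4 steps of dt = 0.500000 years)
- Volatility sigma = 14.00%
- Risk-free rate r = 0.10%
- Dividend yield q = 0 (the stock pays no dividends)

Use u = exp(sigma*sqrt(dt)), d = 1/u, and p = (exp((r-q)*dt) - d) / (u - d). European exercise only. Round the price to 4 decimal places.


dt = T/N = 0.500000
u = exp(sigma*sqrt(dt)) = 1.104061; d = 1/u = 0.905747
p = (exp((r-q)*dt) - d) / (u - d) = 0.477793
Discount per step: exp(-r*dt) = 0.999500
Stock lattice S(k, i) with i counting down-moves:
  k=0: S(0,0) = 11.1400
  k=1: S(1,0) = 12.2992; S(1,1) = 10.0900
  k=2: S(2,0) = 13.5791; S(2,1) = 11.1400; S(2,2) = 9.1390
  k=3: S(3,0) = 14.9922; S(3,1) = 12.2992; S(3,2) = 10.0900; S(3,3) = 8.2776
  k=4: S(4,0) = 16.5522; S(4,1) = 13.5791; S(4,2) = 11.1400; S(4,3) = 9.1390; S(4,4) = 7.4974
Terminal payoffs V(N, i) = max(S_T - K, 0):
  V(4,0) = 5.852250; V(4,1) = 2.879104; V(4,2) = 0.440000; V(4,3) = 0.000000; V(4,4) = 0.000000
Backward induction: V(k, i) = exp(-r*dt) * [p * V(k+1, i) + (1-p) * V(k+1, i+1)].
  V(3,0) = exp(-r*dt) * [p*5.852250 + (1-p)*2.879104] = 4.297504
  V(3,1) = exp(-r*dt) * [p*2.879104 + (1-p)*0.440000] = 1.604585
  V(3,2) = exp(-r*dt) * [p*0.440000 + (1-p)*0.000000] = 0.210124
  V(3,3) = exp(-r*dt) * [p*0.000000 + (1-p)*0.000000] = 0.000000
  V(2,0) = exp(-r*dt) * [p*4.297504 + (1-p)*1.604585] = 2.889799
  V(2,1) = exp(-r*dt) * [p*1.604585 + (1-p)*0.210124] = 0.875950
  V(2,2) = exp(-r*dt) * [p*0.210124 + (1-p)*0.000000] = 0.100346
  V(1,0) = exp(-r*dt) * [p*2.889799 + (1-p)*0.875950] = 1.837235
  V(1,1) = exp(-r*dt) * [p*0.875950 + (1-p)*0.100346] = 0.470689
  V(0,0) = exp(-r*dt) * [p*1.837235 + (1-p)*0.470689] = 1.123054

Answer: Price = V(0,0) = 1.1231


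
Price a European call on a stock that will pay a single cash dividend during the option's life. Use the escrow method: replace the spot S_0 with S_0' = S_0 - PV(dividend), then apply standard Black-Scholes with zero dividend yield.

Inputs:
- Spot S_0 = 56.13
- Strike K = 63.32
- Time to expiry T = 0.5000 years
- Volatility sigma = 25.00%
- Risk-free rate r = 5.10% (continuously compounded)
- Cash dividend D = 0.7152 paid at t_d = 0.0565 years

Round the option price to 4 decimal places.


Answer: Price = 1.7124

Derivation:
PV(D) = D * exp(-r * t_d) = 0.7152 * 0.99712265 = 0.71314212
S_0' = S_0 - PV(D) = 56.1300 - 0.71314212 = 55.41685788
d1 = (ln(S_0'/K) + (r + sigma^2/2)*T) / (sigma*sqrt(T)) = -0.52151893
d2 = d1 - sigma*sqrt(T) = -0.69829563
exp(-rT) = 0.97482238
N(d1) = 0.30100266; N(d2) = 0.24249617
C = S_0' * N(d1) - K * exp(-rT) * N(d2) = 55.41685788 * 0.30100266 - 63.3200 * 0.97482238 * 0.24249617 = 1.7124


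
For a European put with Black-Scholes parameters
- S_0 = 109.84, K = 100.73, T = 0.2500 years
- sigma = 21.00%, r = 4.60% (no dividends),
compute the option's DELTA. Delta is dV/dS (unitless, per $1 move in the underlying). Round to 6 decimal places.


Answer: Delta = -0.161918

Derivation:
d1 = 0.9866056334; d2 = 0.8816056334
phi(d1) = 0.2452115746; exp(-qT) = 1.0000000000; exp(-rT) = 0.9885658722
N(-d1) = 0.1619180037
Delta = -exp(-qT) * N(-d1) = -1.0000000000 * 0.1619180037 = -0.161918


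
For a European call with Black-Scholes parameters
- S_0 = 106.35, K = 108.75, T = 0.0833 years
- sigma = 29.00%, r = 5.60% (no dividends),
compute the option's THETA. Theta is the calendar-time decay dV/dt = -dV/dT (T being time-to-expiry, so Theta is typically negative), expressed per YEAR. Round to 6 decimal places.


d1 = -0.1690409187; d2 = -0.2527399629
phi(d1) = 0.3932829509; exp(-qT) = 1.0000000000; exp(-rT) = 0.9953460633
Theta = -S*exp(-qT)*phi(d1)*sigma/(2*sqrt(T)) - r*K*exp(-rT)*N(d2) + q*S*exp(-qT)*N(d1)
N(d1) = 0.4328822280; N(d2) = 0.4002345821; sqrt(T) = 0.2886173938
Term 1 = -106.3500 * 1.0000000000 * 0.3932829509 * 0.2900 / (2 * 0.2886173938) = -21.0130026650
Term 2 = -0.0560 * 108.7500 * 0.9953460633 * 0.4002345821 = -2.4260849666
Term 3 = 0 (no dividend yield, q = 0)
Theta = -21.0130026650 + (-2.4260849666) + (0.0000000000) = -23.439088

Answer: Theta = -23.439088


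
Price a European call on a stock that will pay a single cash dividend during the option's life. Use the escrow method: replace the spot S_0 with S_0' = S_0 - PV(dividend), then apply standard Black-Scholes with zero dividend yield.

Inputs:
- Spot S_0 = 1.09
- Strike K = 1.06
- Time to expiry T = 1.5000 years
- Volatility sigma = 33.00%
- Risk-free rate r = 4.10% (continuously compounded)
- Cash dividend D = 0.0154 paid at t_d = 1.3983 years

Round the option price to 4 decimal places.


PV(D) = D * exp(-r * t_d) = 0.0154 * 0.94428212 = 0.01454194
S_0' = S_0 - PV(D) = 1.0900 - 0.01454194 = 1.07545806
d1 = (ln(S_0'/K) + (r + sigma^2/2)*T) / (sigma*sqrt(T)) = 0.39006952
d2 = d1 - sigma*sqrt(T) = -0.01409629
exp(-rT) = 0.94035295
N(d1) = 0.65175743; N(d2) = 0.49437658
C = S_0' * N(d1) - K * exp(-rT) * N(d2) = 1.07545806 * 0.65175743 - 1.0600 * 0.94035295 * 0.49437658 = 0.2082

Answer: Price = 0.2082


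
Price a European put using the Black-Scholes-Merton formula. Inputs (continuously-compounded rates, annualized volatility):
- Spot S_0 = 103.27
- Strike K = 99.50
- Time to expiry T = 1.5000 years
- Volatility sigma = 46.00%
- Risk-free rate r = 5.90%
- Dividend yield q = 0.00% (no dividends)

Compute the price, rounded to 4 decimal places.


d1 = (ln(S/K) + (r - q + 0.5*sigma^2) * T) / (sigma * sqrt(T)) = 0.50478885
d2 = d1 - sigma * sqrt(T) = -0.05859379
exp(-rT) = 0.91530311; exp(-qT) = 1.00000000
P = K * exp(-rT) * N(-d2) - S_0 * exp(-qT) * N(-d1)
N(-d1) = 0.30685358; N(-d2) = 0.52336217
P = 99.5000 * 0.91530311 * 0.52336217 - 103.2700 * 1.00000000 * 0.30685358 = 15.9752

Answer: Price = 15.9752


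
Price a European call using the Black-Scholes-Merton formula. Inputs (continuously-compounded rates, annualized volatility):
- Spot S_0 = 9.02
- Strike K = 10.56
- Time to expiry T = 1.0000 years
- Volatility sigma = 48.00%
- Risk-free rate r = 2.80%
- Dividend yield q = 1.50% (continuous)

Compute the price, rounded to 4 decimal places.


Answer: Price = 1.2052

Derivation:
d1 = (ln(S/K) + (r - q + 0.5*sigma^2) * T) / (sigma * sqrt(T)) = -0.06131030
d2 = d1 - sigma * sqrt(T) = -0.54131030
exp(-rT) = 0.97238837; exp(-qT) = 0.98511194
C = S_0 * exp(-qT) * N(d1) - K * exp(-rT) * N(d2)
N(d1) = 0.47555604; N(d2) = 0.29414686
C = 9.0200 * 0.98511194 * 0.47555604 - 10.5600 * 0.97238837 * 0.29414686 = 1.2052


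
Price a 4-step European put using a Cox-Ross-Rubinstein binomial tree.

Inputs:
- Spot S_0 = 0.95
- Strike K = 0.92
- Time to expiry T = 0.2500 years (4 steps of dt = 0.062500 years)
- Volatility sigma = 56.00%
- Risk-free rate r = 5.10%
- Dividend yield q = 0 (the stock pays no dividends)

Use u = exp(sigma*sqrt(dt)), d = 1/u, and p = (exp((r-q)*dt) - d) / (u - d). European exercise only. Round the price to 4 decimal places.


Answer: Price = V(0,0) = 0.0826

Derivation:
dt = T/N = 0.062500
u = exp(sigma*sqrt(dt)) = 1.150274; d = 1/u = 0.869358
p = (exp((r-q)*dt) - d) / (u - d) = 0.476422
Discount per step: exp(-r*dt) = 0.996818
Stock lattice S(k, i) with i counting down-moves:
  k=0: S(0,0) = 0.9500
  k=1: S(1,0) = 1.0928; S(1,1) = 0.8259
  k=2: S(2,0) = 1.2570; S(2,1) = 0.9500; S(2,2) = 0.7180
  k=3: S(3,0) = 1.4459; S(3,1) = 1.0928; S(3,2) = 0.8259; S(3,3) = 0.6242
  k=4: S(4,0) = 1.6631; S(4,1) = 1.2570; S(4,2) = 0.9500; S(4,3) = 0.7180; S(4,4) = 0.5426
Terminal payoffs V(N, i) = max(K - S_T, 0):
  V(4,0) = 0.000000; V(4,1) = 0.000000; V(4,2) = 0.000000; V(4,3) = 0.202005; V(4,4) = 0.377351
Backward induction: V(k, i) = exp(-r*dt) * [p * V(k+1, i) + (1-p) * V(k+1, i+1)].
  V(3,0) = exp(-r*dt) * [p*0.000000 + (1-p)*0.000000] = 0.000000
  V(3,1) = exp(-r*dt) * [p*0.000000 + (1-p)*0.000000] = 0.000000
  V(3,2) = exp(-r*dt) * [p*0.000000 + (1-p)*0.202005] = 0.105429
  V(3,3) = exp(-r*dt) * [p*0.202005 + (1-p)*0.377351] = 0.292878
  V(2,0) = exp(-r*dt) * [p*0.000000 + (1-p)*0.000000] = 0.000000
  V(2,1) = exp(-r*dt) * [p*0.000000 + (1-p)*0.105429] = 0.055025
  V(2,2) = exp(-r*dt) * [p*0.105429 + (1-p)*0.292878] = 0.202925
  V(1,0) = exp(-r*dt) * [p*0.000000 + (1-p)*0.055025] = 0.028718
  V(1,1) = exp(-r*dt) * [p*0.055025 + (1-p)*0.202925] = 0.132041
  V(0,0) = exp(-r*dt) * [p*0.028718 + (1-p)*0.132041] = 0.082552
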